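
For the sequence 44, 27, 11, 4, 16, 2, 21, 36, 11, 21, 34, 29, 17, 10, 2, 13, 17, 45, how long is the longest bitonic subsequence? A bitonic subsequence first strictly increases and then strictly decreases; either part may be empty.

9

Let inc[i] be the LIS ending at i and dec[i] the longest strictly decreasing subsequence starting at i. inc = [1, 1, 1, 1, 2, 1, 3, 4, 2, 3, 4, 4, 3, 2, 1, 3, 4, 5], dec = [7, 5, 3, 2, 4, 1, 4, 6, 3, 4, 5, 4, 3, 2, 1, 1, 1, 1].
max_i inc[i]+dec[i]−1 = 9, with one witness 11, 16, 21, 36, 34, 29, 17, 10, 2.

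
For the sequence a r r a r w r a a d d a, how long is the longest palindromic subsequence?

7

One longest palindromic subsequence is aarwraa (positions 1,4,5,6,7,9,12); it reads the same forward and backward, and the interval DP gives dp[1][12] = 7.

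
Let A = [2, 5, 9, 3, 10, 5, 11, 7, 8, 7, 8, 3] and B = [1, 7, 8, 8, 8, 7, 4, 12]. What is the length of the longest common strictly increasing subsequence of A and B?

A longest common strictly increasing subsequence is 7, 8 (length 2); it appears in order in both A and B, and no longer such subsequence exists.

2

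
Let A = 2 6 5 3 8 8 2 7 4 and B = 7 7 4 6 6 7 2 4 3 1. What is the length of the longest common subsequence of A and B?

3

A longest common subsequence is 6, 2, 4 (length 3); the LCS DP confirms no longer common subsequence exists.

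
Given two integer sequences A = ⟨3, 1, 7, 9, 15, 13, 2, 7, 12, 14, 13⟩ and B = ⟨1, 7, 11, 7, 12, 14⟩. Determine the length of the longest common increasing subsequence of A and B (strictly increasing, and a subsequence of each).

For each value that appears in both, track the longest common increasing run ending there.
The best achievable length is 4; one witness is 1, 7, 12, 14 (A-positions 2,3,9,10, B-positions 1,2,5,6).

4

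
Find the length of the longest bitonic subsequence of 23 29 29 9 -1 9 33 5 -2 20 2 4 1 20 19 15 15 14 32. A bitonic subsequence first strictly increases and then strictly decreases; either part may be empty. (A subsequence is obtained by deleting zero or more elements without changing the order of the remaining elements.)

7

One longest bitonic subsequence is 23, 29, 33, 20, 19, 15, 14 (positions 1,2,7,14,15,17,18): it rises to 33 then falls. Length 7 is optimal.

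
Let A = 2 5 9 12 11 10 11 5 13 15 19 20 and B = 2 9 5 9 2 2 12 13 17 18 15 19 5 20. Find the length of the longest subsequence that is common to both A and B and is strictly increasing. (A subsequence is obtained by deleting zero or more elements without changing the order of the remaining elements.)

8

For each value that appears in both, track the longest common increasing run ending there.
The best achievable length is 8; one witness is 2, 5, 9, 12, 13, 15, 19, 20 (A-positions 1,2,3,4,9,10,11,12, B-positions 1,3,4,7,8,11,12,14).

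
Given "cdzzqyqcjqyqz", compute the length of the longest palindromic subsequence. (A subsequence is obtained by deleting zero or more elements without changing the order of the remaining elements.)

One longest palindromic subsequence is zqyqjqyqz (positions 3,5,6,7,9,10,11,12,13); it reads the same forward and backward, and the interval DP gives dp[1][13] = 9.

9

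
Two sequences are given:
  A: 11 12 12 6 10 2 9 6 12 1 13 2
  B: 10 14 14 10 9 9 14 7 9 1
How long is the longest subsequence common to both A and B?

3

A longest common subsequence is 10, 9, 1 (length 3); the LCS DP confirms no longer common subsequence exists.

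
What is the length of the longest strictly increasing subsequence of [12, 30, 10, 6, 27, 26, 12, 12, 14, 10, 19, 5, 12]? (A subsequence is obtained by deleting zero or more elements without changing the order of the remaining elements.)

4

Scanning left to right, the best length ending at each element is: 12→1, 30→2, 10→1, 6→1, 27→2, 26→2, 12→2, 12→2, 14→3, 10→2, 19→4, 5→1, 12→3.
So the longest increasing subsequence has length 4, e.g. 10, 12, 14, 19.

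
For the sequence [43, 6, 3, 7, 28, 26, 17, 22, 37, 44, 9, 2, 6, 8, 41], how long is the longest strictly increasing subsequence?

One longest increasing subsequence is 6, 7, 17, 22, 37, 44 (positions 2,4,7,8,9,10), of length 6; no longer one exists.

6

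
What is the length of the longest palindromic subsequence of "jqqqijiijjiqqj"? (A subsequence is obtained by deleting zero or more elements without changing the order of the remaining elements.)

Using dp[i][j] = 2 + dp[i+1][j−1] if the ends match, else max(dp[i+1][j], dp[i][j−1]):
dp[1][14] = 12. A witness is jqqijiijiqqj at positions 1,2,3,5,6,7,8,10,11,12,13,14.

12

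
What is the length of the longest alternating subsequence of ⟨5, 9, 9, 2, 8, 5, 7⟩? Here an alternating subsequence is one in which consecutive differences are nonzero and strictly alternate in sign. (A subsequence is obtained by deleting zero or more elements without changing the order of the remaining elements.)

6

A longest alternating subsequence is 5, 9, 2, 8, 5, 7 (positions 1,2,4,5,6,7); its 5 consecutive differences strictly alternate in sign, and length 6 is optimal.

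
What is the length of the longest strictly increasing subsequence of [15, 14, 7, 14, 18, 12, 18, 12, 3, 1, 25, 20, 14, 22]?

Scanning left to right, the best length ending at each element is: 15→1, 14→1, 7→1, 14→2, 18→3, 12→2, 18→3, 12→2, 3→1, 1→1, 25→4, 20→4, 14→3, 22→5.
So the longest increasing subsequence has length 5, e.g. 7, 14, 18, 20, 22.

5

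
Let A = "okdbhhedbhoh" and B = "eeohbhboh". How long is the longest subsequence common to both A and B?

6

Backtracking the LCS table gives one alignment: o (A1,B3) → b (A4,B5) → h (A6,B6) → b (A9,B7) → o (A11,B8) → h (A12,B9).
So the longest common subsequence has length 6.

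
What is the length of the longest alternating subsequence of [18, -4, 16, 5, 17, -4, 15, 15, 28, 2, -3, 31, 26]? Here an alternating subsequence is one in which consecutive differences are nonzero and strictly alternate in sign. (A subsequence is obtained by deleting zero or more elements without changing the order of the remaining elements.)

A longest alternating subsequence is 18, -4, 16, 5, 17, -4, 15, 2, 31, 26 (positions 1,2,3,4,5,6,7,10,12,13); its 9 consecutive differences strictly alternate in sign, and length 10 is optimal.

10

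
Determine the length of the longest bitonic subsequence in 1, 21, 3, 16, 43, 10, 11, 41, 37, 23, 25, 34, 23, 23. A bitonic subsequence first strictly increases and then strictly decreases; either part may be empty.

8

One longest bitonic subsequence is 1, 3, 16, 43, 41, 37, 34, 23 (positions 1,3,4,5,8,9,12,14): it rises to 43 then falls. Length 8 is optimal.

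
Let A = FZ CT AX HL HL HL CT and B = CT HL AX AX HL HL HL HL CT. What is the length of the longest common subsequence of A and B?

A longest common subsequence is CT, AX, HL, HL, HL, CT (length 6); the LCS DP confirms no longer common subsequence exists.

6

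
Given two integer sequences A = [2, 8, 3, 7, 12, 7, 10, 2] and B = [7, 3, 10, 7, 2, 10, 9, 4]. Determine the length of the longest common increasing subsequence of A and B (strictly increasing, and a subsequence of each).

3

A longest common strictly increasing subsequence is 3, 7, 10 (length 3); it appears in order in both A and B, and no longer such subsequence exists.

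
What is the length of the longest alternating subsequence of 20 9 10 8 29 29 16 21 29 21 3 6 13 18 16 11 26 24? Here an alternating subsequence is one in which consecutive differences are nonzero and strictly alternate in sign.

Track the best alternating length ending on an up-step vs a down-step at each position: up/down = 1/1, 1/2, 3/2, 1/4, 5/1, 5/1, 5/6, 7/6, 7/1, 7/8, 1/8, 9/8, 9/8, 9/8, 9/10, 9/10, 11/8, 11/12.
The maximum over both is 12; one such subsequence is 20, 9, 10, 8, 29, 16, 21, 3, 18, 16, 26, 24.

12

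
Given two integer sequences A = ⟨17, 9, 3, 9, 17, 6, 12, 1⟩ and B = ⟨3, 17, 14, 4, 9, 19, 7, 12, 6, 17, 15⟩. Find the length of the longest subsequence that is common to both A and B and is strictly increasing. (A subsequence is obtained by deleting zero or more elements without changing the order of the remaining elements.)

A longest common strictly increasing subsequence is 3, 9, 12 (length 3); it appears in order in both A and B, and no longer such subsequence exists.

3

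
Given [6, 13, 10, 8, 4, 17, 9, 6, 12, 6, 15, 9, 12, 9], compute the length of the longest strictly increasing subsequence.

Let dp[i] be the longest increasing subsequence ending at position i. Then dp = [1, 2, 2, 2, 1, 3, 3, 2, 4, 2, 5, 3, 4, 3].
The maximum is 5; one witness is 6, 8, 9, 12, 15 at positions 1,4,7,9,11.

5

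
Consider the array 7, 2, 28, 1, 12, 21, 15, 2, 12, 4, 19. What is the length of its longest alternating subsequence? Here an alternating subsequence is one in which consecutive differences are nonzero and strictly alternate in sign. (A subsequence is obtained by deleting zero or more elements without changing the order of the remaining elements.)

9

A longest alternating subsequence is 7, 2, 28, 1, 12, 2, 12, 4, 19 (positions 1,2,3,4,5,8,9,10,11); its 8 consecutive differences strictly alternate in sign, and length 9 is optimal.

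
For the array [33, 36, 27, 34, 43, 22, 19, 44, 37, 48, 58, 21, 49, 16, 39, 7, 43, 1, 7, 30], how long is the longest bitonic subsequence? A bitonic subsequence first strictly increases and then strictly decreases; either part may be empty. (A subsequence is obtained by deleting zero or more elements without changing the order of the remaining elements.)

10

One longest bitonic subsequence is 33, 36, 43, 44, 48, 58, 49, 39, 7, 1 (positions 1,2,5,8,10,11,13,15,16,18): it rises to 58 then falls. Length 10 is optimal.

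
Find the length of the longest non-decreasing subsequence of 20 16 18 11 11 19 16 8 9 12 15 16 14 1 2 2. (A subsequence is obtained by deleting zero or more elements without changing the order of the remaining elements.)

One longest non-decreasing subsequence is 11, 11, 12, 15, 16 (positions 4,5,10,11,12), of length 5; no longer one exists.

5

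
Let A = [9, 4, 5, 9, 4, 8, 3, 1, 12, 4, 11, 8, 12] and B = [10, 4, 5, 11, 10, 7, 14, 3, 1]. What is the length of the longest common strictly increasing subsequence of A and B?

3

For each value that appears in both, track the longest common increasing run ending there.
The best achievable length is 3; one witness is 4, 5, 11 (A-positions 2,3,11, B-positions 2,3,4).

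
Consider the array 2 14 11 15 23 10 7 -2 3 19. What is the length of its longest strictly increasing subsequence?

Scanning left to right, the best length ending at each element is: 2→1, 14→2, 11→2, 15→3, 23→4, 10→2, 7→2, -2→1, 3→2, 19→4.
So the longest increasing subsequence has length 4, e.g. 2, 14, 15, 23.

4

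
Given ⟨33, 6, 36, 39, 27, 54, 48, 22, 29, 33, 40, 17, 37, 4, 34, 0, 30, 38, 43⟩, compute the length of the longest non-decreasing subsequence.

Scanning left to right, the best length ending at each element is: 33→1, 6→1, 36→2, 39→3, 27→2, 54→4, 48→4, 22→2, 29→3, 33→4, 40→5, 17→2, 37→5, 4→1, 34→5, 0→1, 30→4, 38→6, 43→7.
So the longest non-decreasing subsequence has length 7, e.g. 6, 27, 29, 33, 37, 38, 43.

7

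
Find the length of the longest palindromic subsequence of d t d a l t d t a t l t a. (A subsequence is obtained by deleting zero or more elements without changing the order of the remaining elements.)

7

One longest palindromic subsequence is attatta (positions 4,6,8,9,10,12,13); it reads the same forward and backward, and the interval DP gives dp[1][13] = 7.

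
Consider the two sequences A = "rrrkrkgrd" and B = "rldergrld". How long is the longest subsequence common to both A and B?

5

A longest common subsequence is rrgrd (length 5); the LCS DP confirms no longer common subsequence exists.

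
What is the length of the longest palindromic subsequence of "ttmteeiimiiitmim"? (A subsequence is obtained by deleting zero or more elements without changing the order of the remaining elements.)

Using dp[i][j] = 2 + dp[i+1][j−1] if the ends match, else max(dp[i+1][j], dp[i][j−1]):
dp[1][16] = 9. A witness is mimiiimim at positions 3,7,9,10,11,12,14,15,16.

9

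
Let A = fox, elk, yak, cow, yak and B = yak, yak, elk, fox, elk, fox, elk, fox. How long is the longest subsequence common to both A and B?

A longest common subsequence is fox, elk (length 2); the LCS DP confirms no longer common subsequence exists.

2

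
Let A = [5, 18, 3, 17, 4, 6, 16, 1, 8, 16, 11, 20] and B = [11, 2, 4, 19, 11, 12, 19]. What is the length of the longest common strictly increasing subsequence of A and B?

A longest common strictly increasing subsequence is 4, 11 (length 2); it appears in order in both A and B, and no longer such subsequence exists.

2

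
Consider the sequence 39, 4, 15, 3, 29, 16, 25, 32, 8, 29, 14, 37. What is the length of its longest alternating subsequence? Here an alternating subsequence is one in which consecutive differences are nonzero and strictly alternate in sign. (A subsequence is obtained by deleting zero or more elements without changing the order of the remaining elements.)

A longest alternating subsequence is 39, 4, 15, 3, 29, 16, 25, 8, 29, 14, 37 (positions 1,2,3,4,5,6,7,9,10,11,12); its 10 consecutive differences strictly alternate in sign, and length 11 is optimal.

11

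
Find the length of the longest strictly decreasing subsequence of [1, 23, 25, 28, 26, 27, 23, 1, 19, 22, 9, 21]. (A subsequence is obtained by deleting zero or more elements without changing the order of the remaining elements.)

5

One longest decreasing subsequence is 28, 26, 23, 19, 9 (positions 4,5,7,9,11), of length 5; no longer one exists.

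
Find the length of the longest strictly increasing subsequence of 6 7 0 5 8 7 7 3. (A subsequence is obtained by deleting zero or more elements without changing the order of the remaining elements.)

3

One longest increasing subsequence is 6, 7, 8 (positions 1,2,5), of length 3; no longer one exists.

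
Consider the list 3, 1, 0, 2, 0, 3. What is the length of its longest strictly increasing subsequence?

3

Let dp[i] be the longest increasing subsequence ending at position i. Then dp = [1, 1, 1, 2, 1, 3].
The maximum is 3; one witness is 1, 2, 3 at positions 2,4,6.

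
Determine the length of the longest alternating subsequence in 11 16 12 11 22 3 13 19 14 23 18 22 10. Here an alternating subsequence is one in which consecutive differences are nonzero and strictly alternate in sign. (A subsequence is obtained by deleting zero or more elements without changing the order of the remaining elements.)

11

A longest alternating subsequence is 11, 16, 12, 22, 3, 19, 14, 23, 18, 22, 10 (positions 1,2,3,5,6,8,9,10,11,12,13); its 10 consecutive differences strictly alternate in sign, and length 11 is optimal.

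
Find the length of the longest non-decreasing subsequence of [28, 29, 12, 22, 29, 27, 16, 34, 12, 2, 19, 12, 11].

4

One longest non-decreasing subsequence is 28, 29, 29, 34 (positions 1,2,5,8), of length 4; no longer one exists.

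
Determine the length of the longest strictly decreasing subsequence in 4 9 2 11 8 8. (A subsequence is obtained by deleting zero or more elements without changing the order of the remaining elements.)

2

Let dp[i] be the longest decreasing subsequence ending at position i. Then dp = [1, 1, 2, 1, 2, 2].
The maximum is 2; one witness is 4, 2 at positions 1,3.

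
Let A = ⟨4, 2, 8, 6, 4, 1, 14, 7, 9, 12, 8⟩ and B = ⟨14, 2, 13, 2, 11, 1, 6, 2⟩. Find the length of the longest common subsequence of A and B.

2

A longest common subsequence is 2, 6 (length 2); the LCS DP confirms no longer common subsequence exists.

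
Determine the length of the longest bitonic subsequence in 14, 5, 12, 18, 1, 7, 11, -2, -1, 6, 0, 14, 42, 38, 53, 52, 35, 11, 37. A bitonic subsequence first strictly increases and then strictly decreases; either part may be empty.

9

Let inc[i] be the LIS ending at i and dec[i] the longest strictly decreasing subsequence starting at i. inc = [1, 1, 2, 3, 1, 2, 3, 1, 2, 3, 3, 4, 5, 5, 6, 6, 5, 4, 6], dec = [5, 3, 4, 4, 2, 3, 3, 1, 1, 2, 1, 2, 4, 3, 4, 3, 2, 1, 1].
max_i inc[i]+dec[i]−1 = 9, with one witness 5, 7, 11, 14, 42, 53, 52, 35, 11.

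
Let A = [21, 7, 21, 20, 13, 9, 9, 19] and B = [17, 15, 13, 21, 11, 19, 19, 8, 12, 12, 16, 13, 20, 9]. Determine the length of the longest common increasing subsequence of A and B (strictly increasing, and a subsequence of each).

2

For each value that appears in both, track the longest common increasing run ending there.
The best achievable length is 2; one witness is 13, 19 (A-positions 5,8, B-positions 3,6).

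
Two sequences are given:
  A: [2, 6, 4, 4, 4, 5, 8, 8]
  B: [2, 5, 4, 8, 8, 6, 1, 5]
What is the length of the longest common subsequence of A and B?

Backtracking the LCS table gives one alignment: 2 (A1,B1) → 4 (A5,B3) → 8 (A7,B4) → 8 (A8,B5).
So the longest common subsequence has length 4.

4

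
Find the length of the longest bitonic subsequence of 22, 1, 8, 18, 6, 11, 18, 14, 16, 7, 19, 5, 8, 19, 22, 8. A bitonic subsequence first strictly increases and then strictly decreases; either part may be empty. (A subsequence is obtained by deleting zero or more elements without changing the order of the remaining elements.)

8

One longest bitonic subsequence is 1, 8, 11, 14, 16, 19, 22, 8 (positions 2,3,6,8,9,11,15,16): it rises to 22 then falls. Length 8 is optimal.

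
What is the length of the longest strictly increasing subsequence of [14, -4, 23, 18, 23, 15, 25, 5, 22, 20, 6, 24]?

4

Scanning left to right, the best length ending at each element is: 14→1, -4→1, 23→2, 18→2, 23→3, 15→2, 25→4, 5→2, 22→3, 20→3, 6→3, 24→4.
So the longest increasing subsequence has length 4, e.g. 14, 18, 23, 25.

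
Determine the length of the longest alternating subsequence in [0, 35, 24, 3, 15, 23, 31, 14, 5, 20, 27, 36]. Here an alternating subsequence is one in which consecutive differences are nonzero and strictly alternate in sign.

6

Track the best alternating length ending on an up-step vs a down-step at each position: up/down = 1/1, 2/1, 2/3, 2/3, 4/3, 4/3, 4/3, 4/5, 4/5, 6/5, 6/5, 6/1.
The maximum over both is 6; one such subsequence is 0, 35, 3, 15, 14, 20.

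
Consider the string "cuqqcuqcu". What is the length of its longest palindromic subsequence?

One longest palindromic subsequence is cuqquc (positions 1,2,3,4,6,8); it reads the same forward and backward, and the interval DP gives dp[1][9] = 6.

6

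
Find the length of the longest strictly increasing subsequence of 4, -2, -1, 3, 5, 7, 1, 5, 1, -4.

5

Let dp[i] be the longest increasing subsequence ending at position i. Then dp = [1, 1, 2, 3, 4, 5, 3, 4, 3, 1].
The maximum is 5; one witness is -2, -1, 3, 5, 7 at positions 2,3,4,5,6.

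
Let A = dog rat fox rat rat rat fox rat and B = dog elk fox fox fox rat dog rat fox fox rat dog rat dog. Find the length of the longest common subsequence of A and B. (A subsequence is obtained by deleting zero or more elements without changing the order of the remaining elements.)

6

Backtracking the LCS table gives one alignment: dog (A1,B1) → fox (A3,B5) → rat (A4,B6) → rat (A5,B8) → rat (A6,B11) → rat (A8,B13).
So the longest common subsequence has length 6.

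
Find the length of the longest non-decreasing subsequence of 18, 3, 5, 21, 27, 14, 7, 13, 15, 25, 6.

6

Let dp[i] be the longest non-decreasing subsequence ending at position i. Then dp = [1, 1, 2, 3, 4, 3, 3, 4, 5, 6, 3].
The maximum is 6; one witness is 3, 5, 7, 13, 15, 25 at positions 2,3,7,8,9,10.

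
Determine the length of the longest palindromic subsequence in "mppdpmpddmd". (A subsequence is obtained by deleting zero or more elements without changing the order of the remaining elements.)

One longest palindromic subsequence is mdpmpdm (positions 1,4,5,6,7,9,10); it reads the same forward and backward, and the interval DP gives dp[1][11] = 7.

7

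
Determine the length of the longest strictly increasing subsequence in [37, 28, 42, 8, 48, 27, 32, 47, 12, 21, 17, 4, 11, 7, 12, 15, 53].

One longest increasing subsequence is 8, 27, 32, 47, 53 (positions 4,6,7,8,17), of length 5; no longer one exists.

5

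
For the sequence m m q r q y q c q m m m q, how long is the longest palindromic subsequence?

One longest palindromic subsequence is mmqqyqqmm (positions 1,2,3,5,6,7,9,11,12); it reads the same forward and backward, and the interval DP gives dp[1][13] = 9.

9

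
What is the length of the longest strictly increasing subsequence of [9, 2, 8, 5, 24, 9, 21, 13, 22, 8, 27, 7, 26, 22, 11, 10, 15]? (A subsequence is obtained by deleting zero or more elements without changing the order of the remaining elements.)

6

Scanning left to right, the best length ending at each element is: 9→1, 2→1, 8→2, 5→2, 24→3, 9→3, 21→4, 13→4, 22→5, 8→3, 27→6, 7→3, 26→6, 22→5, 11→4, 10→4, 15→5.
So the longest increasing subsequence has length 6, e.g. 2, 8, 9, 21, 22, 27.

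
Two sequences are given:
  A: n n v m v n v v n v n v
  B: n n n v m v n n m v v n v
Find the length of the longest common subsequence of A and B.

10

A longest common subsequence is nnvmvnvvnv (length 10); the LCS DP confirms no longer common subsequence exists.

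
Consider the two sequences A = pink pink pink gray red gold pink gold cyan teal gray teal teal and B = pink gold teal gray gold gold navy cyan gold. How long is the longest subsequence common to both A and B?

5

A longest common subsequence is pink, gray, gold, gold, cyan (length 5); the LCS DP confirms no longer common subsequence exists.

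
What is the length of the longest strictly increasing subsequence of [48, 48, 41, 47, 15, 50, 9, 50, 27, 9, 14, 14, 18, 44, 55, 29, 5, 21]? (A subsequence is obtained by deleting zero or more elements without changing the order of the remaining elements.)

5

Scanning left to right, the best length ending at each element is: 48→1, 48→1, 41→1, 47→2, 15→1, 50→3, 9→1, 50→3, 27→2, 9→1, 14→2, 14→2, 18→3, 44→4, 55→5, 29→4, 5→1, 21→4.
So the longest increasing subsequence has length 5, e.g. 9, 14, 18, 44, 55.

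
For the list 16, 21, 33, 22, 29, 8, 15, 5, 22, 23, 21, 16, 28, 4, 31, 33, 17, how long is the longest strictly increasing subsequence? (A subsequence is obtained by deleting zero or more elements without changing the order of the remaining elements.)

One longest increasing subsequence is 16, 21, 22, 23, 28, 31, 33 (positions 1,2,4,10,13,15,16), of length 7; no longer one exists.

7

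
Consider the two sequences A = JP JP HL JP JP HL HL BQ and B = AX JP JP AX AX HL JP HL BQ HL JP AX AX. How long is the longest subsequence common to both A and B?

Backtracking the LCS table gives one alignment: JP (A1,B2) → JP (A2,B3) → HL (A3,B6) → JP (A5,B7) → HL (A6,B8) → HL (A7,B10).
So the longest common subsequence has length 6.

6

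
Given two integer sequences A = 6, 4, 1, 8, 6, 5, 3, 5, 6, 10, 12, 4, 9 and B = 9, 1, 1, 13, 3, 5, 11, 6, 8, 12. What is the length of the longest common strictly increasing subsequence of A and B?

For each value that appears in both, track the longest common increasing run ending there.
The best achievable length is 5; one witness is 1, 3, 5, 6, 12 (A-positions 3,7,8,9,11, B-positions 2,5,6,8,10).

5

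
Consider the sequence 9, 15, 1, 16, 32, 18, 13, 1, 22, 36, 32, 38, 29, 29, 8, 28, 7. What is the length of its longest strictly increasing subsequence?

7

One longest increasing subsequence is 9, 15, 16, 18, 22, 36, 38 (positions 1,2,4,6,9,10,12), of length 7; no longer one exists.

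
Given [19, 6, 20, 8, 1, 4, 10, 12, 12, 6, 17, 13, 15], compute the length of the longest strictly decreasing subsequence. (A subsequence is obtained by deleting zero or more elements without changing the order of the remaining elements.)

3

One longest decreasing subsequence is 19, 6, 1 (positions 1,2,5), of length 3; no longer one exists.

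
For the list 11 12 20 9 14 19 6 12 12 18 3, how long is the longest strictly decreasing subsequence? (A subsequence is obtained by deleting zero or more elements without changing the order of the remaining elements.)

Scanning left to right, the best length ending at each element is: 11→1, 12→1, 20→1, 9→2, 14→2, 19→2, 6→3, 12→3, 12→3, 18→3, 3→4.
So the longest decreasing subsequence has length 4, e.g. 11, 9, 6, 3.

4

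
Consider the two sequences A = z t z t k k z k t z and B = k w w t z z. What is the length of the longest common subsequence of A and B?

3

Backtracking the LCS table gives one alignment: t (A4,B4) → z (A7,B5) → z (A10,B6).
So the longest common subsequence has length 3.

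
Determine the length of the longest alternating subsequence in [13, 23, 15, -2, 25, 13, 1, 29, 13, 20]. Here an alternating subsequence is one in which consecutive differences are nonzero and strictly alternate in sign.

8

A longest alternating subsequence is 13, 23, 15, 25, 13, 29, 13, 20 (positions 1,2,3,5,6,8,9,10); its 7 consecutive differences strictly alternate in sign, and length 8 is optimal.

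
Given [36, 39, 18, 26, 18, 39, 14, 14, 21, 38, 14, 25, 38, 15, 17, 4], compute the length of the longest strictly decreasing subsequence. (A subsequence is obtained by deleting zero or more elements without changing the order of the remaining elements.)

5

One longest decreasing subsequence is 36, 26, 18, 14, 4 (positions 1,4,5,7,16), of length 5; no longer one exists.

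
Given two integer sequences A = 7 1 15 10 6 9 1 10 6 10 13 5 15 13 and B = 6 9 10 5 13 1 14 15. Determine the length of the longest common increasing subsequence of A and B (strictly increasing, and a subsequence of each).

For each value that appears in both, track the longest common increasing run ending there.
The best achievable length is 5; one witness is 6, 9, 10, 13, 15 (A-positions 5,6,8,11,13, B-positions 1,2,3,5,8).

5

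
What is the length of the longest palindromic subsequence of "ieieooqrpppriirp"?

Using dp[i][j] = 2 + dp[i+1][j−1] if the ends match, else max(dp[i+1][j], dp[i][j−1]):
dp[1][16] = 9. A witness is iirppprii at positions 1,3,8,9,10,11,12,13,14.

9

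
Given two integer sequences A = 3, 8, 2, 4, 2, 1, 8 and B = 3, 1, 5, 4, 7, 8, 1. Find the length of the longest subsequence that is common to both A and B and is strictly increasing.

For each value that appears in both, track the longest common increasing run ending there.
The best achievable length is 3; one witness is 3, 4, 8 (A-positions 1,4,7, B-positions 1,4,6).

3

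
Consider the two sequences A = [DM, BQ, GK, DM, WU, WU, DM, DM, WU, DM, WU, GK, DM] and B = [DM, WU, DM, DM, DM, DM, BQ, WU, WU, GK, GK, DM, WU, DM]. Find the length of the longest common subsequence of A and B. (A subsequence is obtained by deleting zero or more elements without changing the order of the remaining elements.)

A longest common subsequence is DM, DM, DM, DM, WU, DM, WU, DM (length 8); the LCS DP confirms no longer common subsequence exists.

8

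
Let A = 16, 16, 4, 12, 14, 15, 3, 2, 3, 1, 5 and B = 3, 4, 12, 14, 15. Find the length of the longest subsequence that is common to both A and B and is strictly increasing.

For each value that appears in both, track the longest common increasing run ending there.
The best achievable length is 4; one witness is 4, 12, 14, 15 (A-positions 3,4,5,6, B-positions 2,3,4,5).

4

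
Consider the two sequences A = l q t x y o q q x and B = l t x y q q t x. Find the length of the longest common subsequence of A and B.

Backtracking the LCS table gives one alignment: l (A1,B1) → t (A3,B2) → x (A4,B3) → y (A5,B4) → q (A7,B5) → q (A8,B6) → x (A9,B8).
So the longest common subsequence has length 7.

7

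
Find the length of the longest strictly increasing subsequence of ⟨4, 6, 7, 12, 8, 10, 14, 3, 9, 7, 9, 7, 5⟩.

One longest increasing subsequence is 4, 6, 7, 8, 10, 14 (positions 1,2,3,5,6,7), of length 6; no longer one exists.

6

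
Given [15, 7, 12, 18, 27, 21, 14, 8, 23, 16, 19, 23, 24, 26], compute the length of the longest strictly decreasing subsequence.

One longest decreasing subsequence is 27, 21, 14, 8 (positions 5,6,7,8), of length 4; no longer one exists.

4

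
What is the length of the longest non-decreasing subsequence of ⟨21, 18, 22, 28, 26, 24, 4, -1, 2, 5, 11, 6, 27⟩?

5

Let dp[i] be the longest non-decreasing subsequence ending at position i. Then dp = [1, 1, 2, 3, 3, 3, 1, 1, 2, 3, 4, 4, 5].
The maximum is 5; one witness is -1, 2, 5, 11, 27 at positions 8,9,10,11,13.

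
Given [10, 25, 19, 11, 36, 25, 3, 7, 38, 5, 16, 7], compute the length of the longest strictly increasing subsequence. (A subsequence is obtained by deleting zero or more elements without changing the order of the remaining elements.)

One longest increasing subsequence is 10, 25, 36, 38 (positions 1,2,5,9), of length 4; no longer one exists.

4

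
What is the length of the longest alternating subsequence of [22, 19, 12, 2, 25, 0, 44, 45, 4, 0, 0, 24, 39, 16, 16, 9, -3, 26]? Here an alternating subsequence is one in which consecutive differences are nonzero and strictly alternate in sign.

9

Track the best alternating length ending on an up-step vs a down-step at each position: up/down = 1/1, 1/2, 1/2, 1/2, 3/1, 1/4, 5/1, 5/1, 5/6, 1/6, 1/6, 7/6, 7/6, 7/8, 7/8, 7/8, 1/8, 9/8.
The maximum over both is 9; one such subsequence is 22, 19, 25, 0, 44, 4, 24, 16, 26.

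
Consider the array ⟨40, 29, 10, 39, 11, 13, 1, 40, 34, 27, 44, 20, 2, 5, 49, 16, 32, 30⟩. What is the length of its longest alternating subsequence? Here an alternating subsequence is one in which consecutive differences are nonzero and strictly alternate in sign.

A longest alternating subsequence is 40, 29, 39, 11, 13, 1, 40, 34, 44, 20, 49, 16, 32, 30 (positions 1,2,4,5,6,7,8,9,11,12,15,16,17,18); its 13 consecutive differences strictly alternate in sign, and length 14 is optimal.

14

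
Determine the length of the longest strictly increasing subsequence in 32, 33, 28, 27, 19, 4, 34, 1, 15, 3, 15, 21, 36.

5

Let dp[i] be the longest increasing subsequence ending at position i. Then dp = [1, 2, 1, 1, 1, 1, 3, 1, 2, 2, 3, 4, 5].
The maximum is 5; one witness is 1, 3, 15, 21, 36 at positions 8,10,11,12,13.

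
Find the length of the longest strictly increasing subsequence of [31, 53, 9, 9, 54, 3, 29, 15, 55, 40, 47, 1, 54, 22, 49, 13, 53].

Scanning left to right, the best length ending at each element is: 31→1, 53→2, 9→1, 9→1, 54→3, 3→1, 29→2, 15→2, 55→4, 40→3, 47→4, 1→1, 54→5, 22→3, 49→5, 13→2, 53→6.
So the longest increasing subsequence has length 6, e.g. 9, 29, 40, 47, 49, 53.

6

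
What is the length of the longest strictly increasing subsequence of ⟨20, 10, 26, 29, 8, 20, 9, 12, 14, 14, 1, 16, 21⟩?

Let dp[i] be the longest increasing subsequence ending at position i. Then dp = [1, 1, 2, 3, 1, 2, 2, 3, 4, 4, 1, 5, 6].
The maximum is 6; one witness is 8, 9, 12, 14, 16, 21 at positions 5,7,8,9,12,13.

6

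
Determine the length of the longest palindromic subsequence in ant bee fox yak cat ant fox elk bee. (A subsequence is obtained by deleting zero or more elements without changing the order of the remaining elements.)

One longest palindromic subsequence is bee fox ant fox bee (positions 2,3,6,7,9); it reads the same forward and backward, and the interval DP gives dp[1][9] = 5.

5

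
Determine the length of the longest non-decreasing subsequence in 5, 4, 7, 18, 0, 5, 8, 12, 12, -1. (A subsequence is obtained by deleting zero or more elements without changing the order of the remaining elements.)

Let dp[i] be the longest non-decreasing subsequence ending at position i. Then dp = [1, 1, 2, 3, 1, 2, 3, 4, 5, 1].
The maximum is 5; one witness is 5, 7, 8, 12, 12 at positions 1,3,7,8,9.

5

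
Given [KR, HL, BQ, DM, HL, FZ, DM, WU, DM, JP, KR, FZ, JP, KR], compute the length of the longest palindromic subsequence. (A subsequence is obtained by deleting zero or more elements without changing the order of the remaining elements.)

One longest palindromic subsequence is KR FZ DM WU DM FZ KR (positions 1,6,7,8,9,12,14); it reads the same forward and backward, and the interval DP gives dp[1][14] = 7.

7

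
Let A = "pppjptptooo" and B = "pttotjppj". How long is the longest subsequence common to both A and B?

4

A longest common subsequence is pppj (length 4); the LCS DP confirms no longer common subsequence exists.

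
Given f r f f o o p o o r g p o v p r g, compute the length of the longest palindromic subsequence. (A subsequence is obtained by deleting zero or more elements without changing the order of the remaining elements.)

8

One longest palindromic subsequence is ropoopor (positions 2,6,7,8,9,12,13,16); it reads the same forward and backward, and the interval DP gives dp[1][17] = 8.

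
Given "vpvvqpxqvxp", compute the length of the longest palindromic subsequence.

Using dp[i][j] = 2 + dp[i+1][j−1] if the ends match, else max(dp[i+1][j], dp[i][j−1]):
dp[1][11] = 7. A witness is pvqxqvp at positions 2,4,5,7,8,9,11.

7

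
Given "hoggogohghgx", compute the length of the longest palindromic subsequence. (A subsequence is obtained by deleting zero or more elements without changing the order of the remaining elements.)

Using dp[i][j] = 2 + dp[i+1][j−1] if the ends match, else max(dp[i+1][j], dp[i][j−1]):
dp[1][12] = 7. A witness is ggogogg at positions 3,4,5,6,7,9,11.

7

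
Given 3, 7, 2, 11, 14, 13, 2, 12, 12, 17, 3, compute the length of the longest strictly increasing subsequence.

Scanning left to right, the best length ending at each element is: 3→1, 7→2, 2→1, 11→3, 14→4, 13→4, 2→1, 12→4, 12→4, 17→5, 3→2.
So the longest increasing subsequence has length 5, e.g. 3, 7, 11, 14, 17.

5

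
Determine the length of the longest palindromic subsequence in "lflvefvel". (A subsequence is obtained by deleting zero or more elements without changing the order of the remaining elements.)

5

Using dp[i][j] = 2 + dp[i+1][j−1] if the ends match, else max(dp[i+1][j], dp[i][j−1]):
dp[1][9] = 5. A witness is level at positions 1,5,7,8,9.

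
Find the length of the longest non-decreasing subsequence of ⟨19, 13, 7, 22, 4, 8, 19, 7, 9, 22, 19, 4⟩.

Let dp[i] be the longest non-decreasing subsequence ending at position i. Then dp = [1, 1, 1, 2, 1, 2, 3, 2, 3, 4, 4, 2].
The maximum is 4; one witness is 7, 8, 19, 22 at positions 3,6,7,10.

4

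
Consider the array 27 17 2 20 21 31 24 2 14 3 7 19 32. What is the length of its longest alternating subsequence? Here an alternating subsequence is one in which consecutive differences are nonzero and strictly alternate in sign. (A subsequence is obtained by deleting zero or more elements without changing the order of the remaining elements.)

Track the best alternating length ending on an up-step vs a down-step at each position: up/down = 1/1, 1/2, 1/2, 3/2, 3/2, 3/1, 3/4, 1/4, 5/4, 5/6, 7/6, 7/4, 7/1.
The maximum over both is 7; one such subsequence is 27, 17, 20, 2, 14, 3, 7.

7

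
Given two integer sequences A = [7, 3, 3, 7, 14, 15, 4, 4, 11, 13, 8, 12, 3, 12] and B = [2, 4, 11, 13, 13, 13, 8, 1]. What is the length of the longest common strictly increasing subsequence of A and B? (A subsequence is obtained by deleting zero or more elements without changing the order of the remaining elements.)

3

A longest common strictly increasing subsequence is 4, 11, 13 (length 3); it appears in order in both A and B, and no longer such subsequence exists.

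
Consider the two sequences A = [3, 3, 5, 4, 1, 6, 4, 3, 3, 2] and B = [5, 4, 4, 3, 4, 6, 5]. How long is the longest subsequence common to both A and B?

4

A longest common subsequence is 5, 4, 4, 3 (length 4); the LCS DP confirms no longer common subsequence exists.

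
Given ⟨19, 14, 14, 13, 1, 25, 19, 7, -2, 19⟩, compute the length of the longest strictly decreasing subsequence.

5

Scanning left to right, the best length ending at each element is: 19→1, 14→2, 14→2, 13→3, 1→4, 25→1, 19→2, 7→4, -2→5, 19→2.
So the longest decreasing subsequence has length 5, e.g. 19, 14, 13, 1, -2.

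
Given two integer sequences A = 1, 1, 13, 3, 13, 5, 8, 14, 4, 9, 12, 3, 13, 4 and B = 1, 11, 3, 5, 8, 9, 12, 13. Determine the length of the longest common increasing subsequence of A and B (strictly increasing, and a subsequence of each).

7

A longest common strictly increasing subsequence is 1, 3, 5, 8, 9, 12, 13 (length 7); it appears in order in both A and B, and no longer such subsequence exists.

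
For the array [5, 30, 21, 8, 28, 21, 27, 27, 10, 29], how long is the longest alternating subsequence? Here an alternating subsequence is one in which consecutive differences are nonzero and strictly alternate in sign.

Track the best alternating length ending on an up-step vs a down-step at each position: up/down = 1/1, 2/1, 2/3, 2/3, 4/3, 4/5, 6/5, 6/5, 4/7, 8/3.
The maximum over both is 8; one such subsequence is 5, 30, 21, 28, 21, 27, 10, 29.

8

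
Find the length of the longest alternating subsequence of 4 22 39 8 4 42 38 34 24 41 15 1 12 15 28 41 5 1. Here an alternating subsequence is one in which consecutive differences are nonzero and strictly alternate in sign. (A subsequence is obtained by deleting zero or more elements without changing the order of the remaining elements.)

9

Track the best alternating length ending on an up-step vs a down-step at each position: up/down = 1/1, 2/1, 2/1, 2/3, 1/3, 4/1, 4/5, 4/5, 4/5, 6/5, 4/7, 1/7, 8/7, 8/7, 8/7, 8/5, 8/9, 1/9.
The maximum over both is 9; one such subsequence is 4, 22, 8, 42, 38, 41, 1, 12, 5.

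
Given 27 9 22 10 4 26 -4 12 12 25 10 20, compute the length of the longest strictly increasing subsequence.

Let dp[i] be the longest increasing subsequence ending at position i. Then dp = [1, 1, 2, 2, 1, 3, 1, 3, 3, 4, 2, 4].
The maximum is 4; one witness is 9, 10, 12, 25 at positions 2,4,8,10.

4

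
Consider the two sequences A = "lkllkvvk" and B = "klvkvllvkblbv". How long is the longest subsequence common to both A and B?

6

A longest common subsequence is lkllkv (length 6); the LCS DP confirms no longer common subsequence exists.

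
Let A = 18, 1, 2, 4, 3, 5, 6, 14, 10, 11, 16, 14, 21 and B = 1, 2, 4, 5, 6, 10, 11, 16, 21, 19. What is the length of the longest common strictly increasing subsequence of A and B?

For each value that appears in both, track the longest common increasing run ending there.
The best achievable length is 9; one witness is 1, 2, 4, 5, 6, 10, 11, 16, 21 (A-positions 2,3,4,6,7,9,10,11,13, B-positions 1,2,3,4,5,6,7,8,9).

9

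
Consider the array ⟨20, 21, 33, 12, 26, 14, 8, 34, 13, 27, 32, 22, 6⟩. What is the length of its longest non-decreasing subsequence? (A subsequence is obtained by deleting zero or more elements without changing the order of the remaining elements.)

5

Scanning left to right, the best length ending at each element is: 20→1, 21→2, 33→3, 12→1, 26→3, 14→2, 8→1, 34→4, 13→2, 27→4, 32→5, 22→3, 6→1.
So the longest non-decreasing subsequence has length 5, e.g. 20, 21, 26, 27, 32.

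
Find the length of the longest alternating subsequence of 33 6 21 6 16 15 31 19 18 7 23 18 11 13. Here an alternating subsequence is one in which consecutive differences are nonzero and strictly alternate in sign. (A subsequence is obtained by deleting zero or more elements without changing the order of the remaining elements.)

A longest alternating subsequence is 33, 6, 21, 6, 16, 15, 31, 19, 23, 11, 13 (positions 1,2,3,4,5,6,7,8,11,13,14); its 10 consecutive differences strictly alternate in sign, and length 11 is optimal.

11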